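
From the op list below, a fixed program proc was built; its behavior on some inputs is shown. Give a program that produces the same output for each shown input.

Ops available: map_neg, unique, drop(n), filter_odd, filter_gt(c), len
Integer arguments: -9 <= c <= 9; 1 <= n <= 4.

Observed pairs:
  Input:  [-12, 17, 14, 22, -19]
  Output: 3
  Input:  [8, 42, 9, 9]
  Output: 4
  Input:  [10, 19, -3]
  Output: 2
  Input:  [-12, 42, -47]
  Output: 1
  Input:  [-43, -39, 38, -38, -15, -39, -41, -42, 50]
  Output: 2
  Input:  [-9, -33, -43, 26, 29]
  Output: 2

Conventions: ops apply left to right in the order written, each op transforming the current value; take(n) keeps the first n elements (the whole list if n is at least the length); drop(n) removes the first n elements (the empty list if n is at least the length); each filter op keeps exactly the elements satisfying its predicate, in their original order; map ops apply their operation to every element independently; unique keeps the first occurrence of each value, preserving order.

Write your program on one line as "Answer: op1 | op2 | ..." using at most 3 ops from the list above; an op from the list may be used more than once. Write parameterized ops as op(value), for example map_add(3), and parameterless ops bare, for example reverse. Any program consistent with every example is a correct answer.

filter_gt(-5) | filter_gt(4) | len

Check, running the answer program on each example:
  [-12, 17, 14, 22, -19] -> [17, 14, 22] -> [17, 14, 22] -> 3
  [8, 42, 9, 9] -> [8, 42, 9, 9] -> [8, 42, 9, 9] -> 4
  [10, 19, -3] -> [10, 19, -3] -> [10, 19] -> 2
  [-12, 42, -47] -> [42] -> [42] -> 1
  [-43, -39, 38, -38, -15, -39, -41, -42, 50] -> [38, 50] -> [38, 50] -> 2
  [-9, -33, -43, 26, 29] -> [26, 29] -> [26, 29] -> 2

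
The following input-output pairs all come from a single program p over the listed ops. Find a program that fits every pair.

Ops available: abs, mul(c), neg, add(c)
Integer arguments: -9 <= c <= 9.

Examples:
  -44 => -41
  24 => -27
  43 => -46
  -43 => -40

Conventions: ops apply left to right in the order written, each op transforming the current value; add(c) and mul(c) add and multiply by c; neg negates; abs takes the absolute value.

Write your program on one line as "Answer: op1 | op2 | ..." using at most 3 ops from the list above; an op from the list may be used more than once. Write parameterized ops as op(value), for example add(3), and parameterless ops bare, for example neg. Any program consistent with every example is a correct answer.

add(3) | abs | neg

Check, running the answer program on each example:
  -44 -> -41 -> 41 -> -41
  24 -> 27 -> 27 -> -27
  43 -> 46 -> 46 -> -46
  -43 -> -40 -> 40 -> -40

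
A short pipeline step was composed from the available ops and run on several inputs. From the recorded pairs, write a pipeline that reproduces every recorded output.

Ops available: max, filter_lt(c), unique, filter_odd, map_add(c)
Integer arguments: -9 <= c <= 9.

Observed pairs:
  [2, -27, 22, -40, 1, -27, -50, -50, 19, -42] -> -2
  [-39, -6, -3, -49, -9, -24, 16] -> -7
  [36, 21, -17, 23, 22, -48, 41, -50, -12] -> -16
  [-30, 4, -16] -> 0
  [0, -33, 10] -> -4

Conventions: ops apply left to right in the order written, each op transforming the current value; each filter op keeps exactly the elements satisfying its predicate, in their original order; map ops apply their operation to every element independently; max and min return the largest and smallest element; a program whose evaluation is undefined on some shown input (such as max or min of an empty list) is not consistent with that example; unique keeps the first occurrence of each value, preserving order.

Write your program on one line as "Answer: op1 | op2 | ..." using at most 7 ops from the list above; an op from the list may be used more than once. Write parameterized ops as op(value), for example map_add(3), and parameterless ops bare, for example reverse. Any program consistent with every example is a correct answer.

filter_lt(8) | unique | map_add(8) | map_add(-4) | map_add(-8) | max

Check, running the answer program on each example:
  [2, -27, 22, -40, 1, -27, -50, -50, 19, -42] -> [2, -27, -40, 1, -27, -50, -50, -42] -> [2, -27, -40, 1, -50, -42] -> [10, -19, -32, 9, -42, -34] -> [6, -23, -36, 5, -46, -38] -> [-2, -31, -44, -3, -54, -46] -> -2
  [-39, -6, -3, -49, -9, -24, 16] -> [-39, -6, -3, -49, -9, -24] -> [-39, -6, -3, -49, -9, -24] -> [-31, 2, 5, -41, -1, -16] -> [-35, -2, 1, -45, -5, -20] -> [-43, -10, -7, -53, -13, -28] -> -7
  [36, 21, -17, 23, 22, -48, 41, -50, -12] -> [-17, -48, -50, -12] -> [-17, -48, -50, -12] -> [-9, -40, -42, -4] -> [-13, -44, -46, -8] -> [-21, -52, -54, -16] -> -16
  [-30, 4, -16] -> [-30, 4, -16] -> [-30, 4, -16] -> [-22, 12, -8] -> [-26, 8, -12] -> [-34, 0, -20] -> 0
  [0, -33, 10] -> [0, -33] -> [0, -33] -> [8, -25] -> [4, -29] -> [-4, -37] -> -4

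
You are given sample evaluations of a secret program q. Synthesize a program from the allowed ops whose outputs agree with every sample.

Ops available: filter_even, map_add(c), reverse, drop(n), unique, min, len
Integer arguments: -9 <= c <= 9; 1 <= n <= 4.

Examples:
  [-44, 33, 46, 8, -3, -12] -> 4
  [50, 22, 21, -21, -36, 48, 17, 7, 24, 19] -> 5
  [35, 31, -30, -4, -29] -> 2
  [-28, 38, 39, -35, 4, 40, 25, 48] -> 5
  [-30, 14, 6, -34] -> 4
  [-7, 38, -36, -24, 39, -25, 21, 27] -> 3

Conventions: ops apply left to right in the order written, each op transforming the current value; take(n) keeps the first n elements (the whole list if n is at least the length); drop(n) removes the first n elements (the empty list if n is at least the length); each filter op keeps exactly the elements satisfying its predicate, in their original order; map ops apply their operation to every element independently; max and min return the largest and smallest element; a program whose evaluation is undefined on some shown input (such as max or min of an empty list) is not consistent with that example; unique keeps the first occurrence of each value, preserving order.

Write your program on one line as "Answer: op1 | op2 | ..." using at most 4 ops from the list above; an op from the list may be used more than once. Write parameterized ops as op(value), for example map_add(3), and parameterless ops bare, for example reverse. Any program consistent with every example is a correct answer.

filter_even | map_add(-2) | len

Check, running the answer program on each example:
  [-44, 33, 46, 8, -3, -12] -> [-44, 46, 8, -12] -> [-46, 44, 6, -14] -> 4
  [50, 22, 21, -21, -36, 48, 17, 7, 24, 19] -> [50, 22, -36, 48, 24] -> [48, 20, -38, 46, 22] -> 5
  [35, 31, -30, -4, -29] -> [-30, -4] -> [-32, -6] -> 2
  [-28, 38, 39, -35, 4, 40, 25, 48] -> [-28, 38, 4, 40, 48] -> [-30, 36, 2, 38, 46] -> 5
  [-30, 14, 6, -34] -> [-30, 14, 6, -34] -> [-32, 12, 4, -36] -> 4
  [-7, 38, -36, -24, 39, -25, 21, 27] -> [38, -36, -24] -> [36, -38, -26] -> 3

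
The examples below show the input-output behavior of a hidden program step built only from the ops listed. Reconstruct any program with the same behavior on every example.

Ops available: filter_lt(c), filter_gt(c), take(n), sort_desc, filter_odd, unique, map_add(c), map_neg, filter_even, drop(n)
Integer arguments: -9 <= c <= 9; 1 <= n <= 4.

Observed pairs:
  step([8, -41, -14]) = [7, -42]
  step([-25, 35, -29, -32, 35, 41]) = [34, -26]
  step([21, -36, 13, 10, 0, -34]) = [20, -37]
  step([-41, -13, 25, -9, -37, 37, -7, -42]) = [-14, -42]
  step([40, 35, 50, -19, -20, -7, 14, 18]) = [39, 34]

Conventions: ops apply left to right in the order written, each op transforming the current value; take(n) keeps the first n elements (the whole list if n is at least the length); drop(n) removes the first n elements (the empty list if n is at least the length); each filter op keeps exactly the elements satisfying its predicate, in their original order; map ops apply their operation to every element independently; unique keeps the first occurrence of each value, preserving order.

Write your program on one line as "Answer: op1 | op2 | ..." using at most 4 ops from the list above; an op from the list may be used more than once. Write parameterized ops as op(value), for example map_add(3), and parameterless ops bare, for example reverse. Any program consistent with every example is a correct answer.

take(2) | sort_desc | map_add(-1)

Check, running the answer program on each example:
  [8, -41, -14] -> [8, -41] -> [8, -41] -> [7, -42]
  [-25, 35, -29, -32, 35, 41] -> [-25, 35] -> [35, -25] -> [34, -26]
  [21, -36, 13, 10, 0, -34] -> [21, -36] -> [21, -36] -> [20, -37]
  [-41, -13, 25, -9, -37, 37, -7, -42] -> [-41, -13] -> [-13, -41] -> [-14, -42]
  [40, 35, 50, -19, -20, -7, 14, 18] -> [40, 35] -> [40, 35] -> [39, 34]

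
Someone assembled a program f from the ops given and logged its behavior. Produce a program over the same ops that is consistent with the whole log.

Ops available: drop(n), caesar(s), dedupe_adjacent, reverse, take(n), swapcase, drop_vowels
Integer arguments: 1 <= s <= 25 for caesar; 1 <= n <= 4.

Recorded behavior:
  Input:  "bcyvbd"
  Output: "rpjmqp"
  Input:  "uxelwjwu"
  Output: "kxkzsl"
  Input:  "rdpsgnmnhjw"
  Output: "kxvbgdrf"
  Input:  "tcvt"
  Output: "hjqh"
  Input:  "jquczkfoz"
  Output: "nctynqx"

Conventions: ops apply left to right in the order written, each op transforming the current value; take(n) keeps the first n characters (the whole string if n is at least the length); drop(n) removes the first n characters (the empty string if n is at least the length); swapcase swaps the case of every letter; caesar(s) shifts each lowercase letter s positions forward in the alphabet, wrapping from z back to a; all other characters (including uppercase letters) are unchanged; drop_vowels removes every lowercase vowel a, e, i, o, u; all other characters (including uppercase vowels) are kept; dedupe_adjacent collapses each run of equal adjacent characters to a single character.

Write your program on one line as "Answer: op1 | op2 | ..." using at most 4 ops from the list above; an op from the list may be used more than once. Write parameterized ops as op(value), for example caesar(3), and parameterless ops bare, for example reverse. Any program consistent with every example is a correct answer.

caesar(14) | drop_vowels | reverse | dedupe_adjacent

Check, running the answer program on each example:
  "bcyvbd" -> "pqmjpr" -> "pqmjpr" -> "rpjmqp" -> "rpjmqp"
  "uxelwjwu" -> "ilszkxki" -> "lszkxk" -> "kxkzsl" -> "kxkzsl"
  "rdpsgnmnhjw" -> "frdgubabvxk" -> "frdgbbvxk" -> "kxvbbgdrf" -> "kxvbgdrf"
  "tcvt" -> "hqjh" -> "hqjh" -> "hjqh" -> "hjqh"
  "jquczkfoz" -> "xeiqnytcn" -> "xqnytcn" -> "nctynqx" -> "nctynqx"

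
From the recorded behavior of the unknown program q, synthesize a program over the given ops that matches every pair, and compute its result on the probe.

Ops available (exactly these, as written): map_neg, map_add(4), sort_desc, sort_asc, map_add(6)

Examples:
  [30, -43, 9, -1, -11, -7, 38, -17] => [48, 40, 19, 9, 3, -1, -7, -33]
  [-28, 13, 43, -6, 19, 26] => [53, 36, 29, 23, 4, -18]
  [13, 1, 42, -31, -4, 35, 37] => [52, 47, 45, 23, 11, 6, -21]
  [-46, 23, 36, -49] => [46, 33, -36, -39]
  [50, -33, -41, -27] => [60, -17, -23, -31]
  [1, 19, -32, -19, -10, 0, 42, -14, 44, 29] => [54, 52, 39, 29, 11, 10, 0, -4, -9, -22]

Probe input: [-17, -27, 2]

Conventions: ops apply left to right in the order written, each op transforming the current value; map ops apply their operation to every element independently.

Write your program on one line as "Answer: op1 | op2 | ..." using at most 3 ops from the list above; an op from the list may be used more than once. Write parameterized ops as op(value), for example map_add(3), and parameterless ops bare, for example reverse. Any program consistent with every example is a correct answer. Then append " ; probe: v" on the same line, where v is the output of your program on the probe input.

map_add(6) | sort_desc | map_add(4) ; probe: [12, -7, -17]

Check, running the answer program on each example:
  [30, -43, 9, -1, -11, -7, 38, -17] -> [36, -37, 15, 5, -5, -1, 44, -11] -> [44, 36, 15, 5, -1, -5, -11, -37] -> [48, 40, 19, 9, 3, -1, -7, -33]
  [-28, 13, 43, -6, 19, 26] -> [-22, 19, 49, 0, 25, 32] -> [49, 32, 25, 19, 0, -22] -> [53, 36, 29, 23, 4, -18]
  [13, 1, 42, -31, -4, 35, 37] -> [19, 7, 48, -25, 2, 41, 43] -> [48, 43, 41, 19, 7, 2, -25] -> [52, 47, 45, 23, 11, 6, -21]
  [-46, 23, 36, -49] -> [-40, 29, 42, -43] -> [42, 29, -40, -43] -> [46, 33, -36, -39]
  [50, -33, -41, -27] -> [56, -27, -35, -21] -> [56, -21, -27, -35] -> [60, -17, -23, -31]
  [1, 19, -32, -19, -10, 0, 42, -14, 44, 29] -> [7, 25, -26, -13, -4, 6, 48, -8, 50, 35] -> [50, 48, 35, 25, 7, 6, -4, -8, -13, -26] -> [54, 52, 39, 29, 11, 10, 0, -4, -9, -22]
  probe: [-17, -27, 2] -> [-11, -21, 8] -> [8, -11, -21] -> [12, -7, -17]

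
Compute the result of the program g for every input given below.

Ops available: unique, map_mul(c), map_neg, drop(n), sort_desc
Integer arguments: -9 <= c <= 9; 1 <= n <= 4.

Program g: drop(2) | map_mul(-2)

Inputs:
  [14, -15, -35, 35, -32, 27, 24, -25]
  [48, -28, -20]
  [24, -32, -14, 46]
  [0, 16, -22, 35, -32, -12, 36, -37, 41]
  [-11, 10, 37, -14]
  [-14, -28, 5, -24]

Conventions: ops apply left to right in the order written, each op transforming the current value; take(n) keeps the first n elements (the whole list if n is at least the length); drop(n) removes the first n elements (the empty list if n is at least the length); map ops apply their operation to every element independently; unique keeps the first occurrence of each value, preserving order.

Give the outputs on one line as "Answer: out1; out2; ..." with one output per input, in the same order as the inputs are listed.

[70, -70, 64, -54, -48, 50]; [40]; [28, -92]; [44, -70, 64, 24, -72, 74, -82]; [-74, 28]; [-10, 48]

Execution, op by op:
  [14, -15, -35, 35, -32, 27, 24, -25] -> [-35, 35, -32, 27, 24, -25] -> [70, -70, 64, -54, -48, 50]
  [48, -28, -20] -> [-20] -> [40]
  [24, -32, -14, 46] -> [-14, 46] -> [28, -92]
  [0, 16, -22, 35, -32, -12, 36, -37, 41] -> [-22, 35, -32, -12, 36, -37, 41] -> [44, -70, 64, 24, -72, 74, -82]
  [-11, 10, 37, -14] -> [37, -14] -> [-74, 28]
  [-14, -28, 5, -24] -> [5, -24] -> [-10, 48]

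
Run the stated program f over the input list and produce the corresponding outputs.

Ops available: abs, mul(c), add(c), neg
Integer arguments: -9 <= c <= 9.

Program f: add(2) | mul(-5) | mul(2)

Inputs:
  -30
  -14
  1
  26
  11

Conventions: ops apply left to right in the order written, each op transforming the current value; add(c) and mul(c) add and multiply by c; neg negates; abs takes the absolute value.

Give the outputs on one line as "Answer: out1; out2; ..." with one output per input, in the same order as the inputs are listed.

280; 120; -30; -280; -130

Execution, op by op:
  -30 -> -28 -> 140 -> 280
  -14 -> -12 -> 60 -> 120
  1 -> 3 -> -15 -> -30
  26 -> 28 -> -140 -> -280
  11 -> 13 -> -65 -> -130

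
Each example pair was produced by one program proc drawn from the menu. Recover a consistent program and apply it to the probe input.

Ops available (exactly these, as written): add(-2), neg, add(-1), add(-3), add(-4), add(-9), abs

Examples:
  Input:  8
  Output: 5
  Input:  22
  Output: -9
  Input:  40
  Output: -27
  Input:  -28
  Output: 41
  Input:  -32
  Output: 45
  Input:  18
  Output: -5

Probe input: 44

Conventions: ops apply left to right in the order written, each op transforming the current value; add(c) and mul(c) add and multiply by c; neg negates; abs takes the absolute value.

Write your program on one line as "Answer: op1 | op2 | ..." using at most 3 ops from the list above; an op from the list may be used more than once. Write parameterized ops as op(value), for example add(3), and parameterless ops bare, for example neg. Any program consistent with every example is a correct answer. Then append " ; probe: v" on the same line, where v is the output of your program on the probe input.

add(-4) | add(-9) | neg ; probe: -31

Check, running the answer program on each example:
  8 -> 4 -> -5 -> 5
  22 -> 18 -> 9 -> -9
  40 -> 36 -> 27 -> -27
  -28 -> -32 -> -41 -> 41
  -32 -> -36 -> -45 -> 45
  18 -> 14 -> 5 -> -5
  probe: 44 -> 40 -> 31 -> -31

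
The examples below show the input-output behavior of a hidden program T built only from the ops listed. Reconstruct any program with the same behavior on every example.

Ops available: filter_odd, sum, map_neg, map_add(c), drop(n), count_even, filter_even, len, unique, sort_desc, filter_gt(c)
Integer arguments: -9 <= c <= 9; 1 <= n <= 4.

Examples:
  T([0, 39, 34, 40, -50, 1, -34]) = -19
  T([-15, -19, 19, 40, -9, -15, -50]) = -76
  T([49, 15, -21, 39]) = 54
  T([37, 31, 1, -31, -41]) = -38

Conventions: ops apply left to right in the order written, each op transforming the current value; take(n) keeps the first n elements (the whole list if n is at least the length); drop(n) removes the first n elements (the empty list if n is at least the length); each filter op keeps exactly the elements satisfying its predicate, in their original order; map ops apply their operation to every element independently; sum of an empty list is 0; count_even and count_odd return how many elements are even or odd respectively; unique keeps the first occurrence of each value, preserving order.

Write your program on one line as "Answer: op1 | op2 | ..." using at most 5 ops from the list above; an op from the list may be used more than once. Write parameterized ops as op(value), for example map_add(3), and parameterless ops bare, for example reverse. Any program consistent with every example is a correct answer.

map_add(-7) | unique | sort_desc | sum

Check, running the answer program on each example:
  [0, 39, 34, 40, -50, 1, -34] -> [-7, 32, 27, 33, -57, -6, -41] -> [-7, 32, 27, 33, -57, -6, -41] -> [33, 32, 27, -6, -7, -41, -57] -> -19
  [-15, -19, 19, 40, -9, -15, -50] -> [-22, -26, 12, 33, -16, -22, -57] -> [-22, -26, 12, 33, -16, -57] -> [33, 12, -16, -22, -26, -57] -> -76
  [49, 15, -21, 39] -> [42, 8, -28, 32] -> [42, 8, -28, 32] -> [42, 32, 8, -28] -> 54
  [37, 31, 1, -31, -41] -> [30, 24, -6, -38, -48] -> [30, 24, -6, -38, -48] -> [30, 24, -6, -38, -48] -> -38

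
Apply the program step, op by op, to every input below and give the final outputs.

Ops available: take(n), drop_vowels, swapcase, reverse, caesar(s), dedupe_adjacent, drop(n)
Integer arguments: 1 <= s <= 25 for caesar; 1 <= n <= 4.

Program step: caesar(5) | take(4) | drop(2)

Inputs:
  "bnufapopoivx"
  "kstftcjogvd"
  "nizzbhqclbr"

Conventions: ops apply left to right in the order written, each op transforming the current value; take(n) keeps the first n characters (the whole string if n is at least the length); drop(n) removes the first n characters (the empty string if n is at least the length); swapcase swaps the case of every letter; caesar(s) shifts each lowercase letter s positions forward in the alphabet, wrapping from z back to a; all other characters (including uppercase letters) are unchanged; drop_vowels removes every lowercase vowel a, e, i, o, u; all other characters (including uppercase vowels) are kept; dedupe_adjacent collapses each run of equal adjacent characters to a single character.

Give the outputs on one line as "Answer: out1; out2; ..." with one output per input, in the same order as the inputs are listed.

"zk"; "yk"; "ee"

Execution, op by op:
  "bnufapopoivx" -> "gszkfututnac" -> "gszk" -> "zk"
  "kstftcjogvd" -> "pxykyhotlai" -> "pxyk" -> "yk"
  "nizzbhqclbr" -> "sneegmvhqgw" -> "snee" -> "ee"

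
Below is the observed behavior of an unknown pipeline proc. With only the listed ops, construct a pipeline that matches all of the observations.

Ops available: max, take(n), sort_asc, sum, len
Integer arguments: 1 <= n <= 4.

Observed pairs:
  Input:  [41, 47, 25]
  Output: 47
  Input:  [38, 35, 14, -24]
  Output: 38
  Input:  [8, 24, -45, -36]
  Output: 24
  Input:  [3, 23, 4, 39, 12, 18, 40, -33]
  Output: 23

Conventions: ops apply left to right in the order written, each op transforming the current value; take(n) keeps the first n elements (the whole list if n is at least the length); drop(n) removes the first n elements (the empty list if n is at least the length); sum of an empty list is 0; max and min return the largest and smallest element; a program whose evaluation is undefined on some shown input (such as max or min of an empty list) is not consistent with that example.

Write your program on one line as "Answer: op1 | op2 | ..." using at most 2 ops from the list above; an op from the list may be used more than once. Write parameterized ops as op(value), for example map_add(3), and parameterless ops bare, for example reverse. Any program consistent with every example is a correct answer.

take(3) | max

Check, running the answer program on each example:
  [41, 47, 25] -> [41, 47, 25] -> 47
  [38, 35, 14, -24] -> [38, 35, 14] -> 38
  [8, 24, -45, -36] -> [8, 24, -45] -> 24
  [3, 23, 4, 39, 12, 18, 40, -33] -> [3, 23, 4] -> 23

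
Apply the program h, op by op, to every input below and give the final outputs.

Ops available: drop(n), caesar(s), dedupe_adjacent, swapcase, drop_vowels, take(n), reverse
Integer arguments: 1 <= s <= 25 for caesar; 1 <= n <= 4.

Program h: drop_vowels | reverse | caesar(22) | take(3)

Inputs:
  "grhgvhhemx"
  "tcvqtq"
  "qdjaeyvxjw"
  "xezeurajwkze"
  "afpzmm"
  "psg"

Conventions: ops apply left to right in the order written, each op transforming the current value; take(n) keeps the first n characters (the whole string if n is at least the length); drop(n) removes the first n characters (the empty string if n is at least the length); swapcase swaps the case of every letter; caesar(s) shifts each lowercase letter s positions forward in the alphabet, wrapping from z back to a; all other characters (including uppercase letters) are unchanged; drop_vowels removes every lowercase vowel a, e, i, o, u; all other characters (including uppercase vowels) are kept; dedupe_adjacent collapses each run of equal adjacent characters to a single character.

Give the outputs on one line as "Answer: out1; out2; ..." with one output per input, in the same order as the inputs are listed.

Execution, op by op:
  "grhgvhhemx" -> "grhgvhhmx" -> "xmhhvghrg" -> "tiddrcdnc" -> "tid"
  "tcvqtq" -> "tcvqtq" -> "qtqvct" -> "mpmryp" -> "mpm"
  "qdjaeyvxjw" -> "qdjyvxjw" -> "wjxvyjdq" -> "sftrufzm" -> "sft"
  "xezeurajwkze" -> "xzrjwkz" -> "zkwjrzx" -> "vgsfnvt" -> "vgs"
  "afpzmm" -> "fpzmm" -> "mmzpf" -> "iivlb" -> "iiv"
  "psg" -> "psg" -> "gsp" -> "col" -> "col"

"tid"; "mpm"; "sft"; "vgs"; "iiv"; "col"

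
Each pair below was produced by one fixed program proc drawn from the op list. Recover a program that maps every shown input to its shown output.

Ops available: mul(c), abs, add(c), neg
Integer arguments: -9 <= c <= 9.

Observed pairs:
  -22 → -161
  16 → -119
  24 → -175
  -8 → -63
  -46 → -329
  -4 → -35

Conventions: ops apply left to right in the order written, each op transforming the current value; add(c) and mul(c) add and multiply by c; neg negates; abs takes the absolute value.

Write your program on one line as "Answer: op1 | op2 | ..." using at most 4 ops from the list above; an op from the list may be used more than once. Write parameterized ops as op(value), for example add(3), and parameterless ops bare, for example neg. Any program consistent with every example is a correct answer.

abs | mul(-7) | add(-7)

Check, running the answer program on each example:
  -22 -> 22 -> -154 -> -161
  16 -> 16 -> -112 -> -119
  24 -> 24 -> -168 -> -175
  -8 -> 8 -> -56 -> -63
  -46 -> 46 -> -322 -> -329
  -4 -> 4 -> -28 -> -35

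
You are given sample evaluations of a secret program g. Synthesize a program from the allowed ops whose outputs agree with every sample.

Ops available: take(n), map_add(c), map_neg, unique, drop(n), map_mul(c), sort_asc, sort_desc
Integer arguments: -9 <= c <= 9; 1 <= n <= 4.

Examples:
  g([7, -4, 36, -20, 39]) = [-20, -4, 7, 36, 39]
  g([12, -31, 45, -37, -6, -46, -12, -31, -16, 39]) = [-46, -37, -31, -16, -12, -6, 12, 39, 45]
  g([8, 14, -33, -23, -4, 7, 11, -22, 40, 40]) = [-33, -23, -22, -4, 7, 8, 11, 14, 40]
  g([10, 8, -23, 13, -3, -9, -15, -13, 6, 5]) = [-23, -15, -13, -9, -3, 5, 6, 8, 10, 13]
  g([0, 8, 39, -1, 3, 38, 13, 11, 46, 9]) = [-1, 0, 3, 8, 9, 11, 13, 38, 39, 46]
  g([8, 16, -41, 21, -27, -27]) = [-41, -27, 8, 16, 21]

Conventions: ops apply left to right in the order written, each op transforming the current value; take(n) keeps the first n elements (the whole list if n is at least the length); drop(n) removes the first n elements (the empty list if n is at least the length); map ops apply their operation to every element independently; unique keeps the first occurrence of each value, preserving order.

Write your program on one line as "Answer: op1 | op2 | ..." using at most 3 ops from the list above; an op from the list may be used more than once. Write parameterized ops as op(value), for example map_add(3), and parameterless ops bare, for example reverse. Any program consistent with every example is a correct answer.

unique | sort_desc | sort_asc

Check, running the answer program on each example:
  [7, -4, 36, -20, 39] -> [7, -4, 36, -20, 39] -> [39, 36, 7, -4, -20] -> [-20, -4, 7, 36, 39]
  [12, -31, 45, -37, -6, -46, -12, -31, -16, 39] -> [12, -31, 45, -37, -6, -46, -12, -16, 39] -> [45, 39, 12, -6, -12, -16, -31, -37, -46] -> [-46, -37, -31, -16, -12, -6, 12, 39, 45]
  [8, 14, -33, -23, -4, 7, 11, -22, 40, 40] -> [8, 14, -33, -23, -4, 7, 11, -22, 40] -> [40, 14, 11, 8, 7, -4, -22, -23, -33] -> [-33, -23, -22, -4, 7, 8, 11, 14, 40]
  [10, 8, -23, 13, -3, -9, -15, -13, 6, 5] -> [10, 8, -23, 13, -3, -9, -15, -13, 6, 5] -> [13, 10, 8, 6, 5, -3, -9, -13, -15, -23] -> [-23, -15, -13, -9, -3, 5, 6, 8, 10, 13]
  [0, 8, 39, -1, 3, 38, 13, 11, 46, 9] -> [0, 8, 39, -1, 3, 38, 13, 11, 46, 9] -> [46, 39, 38, 13, 11, 9, 8, 3, 0, -1] -> [-1, 0, 3, 8, 9, 11, 13, 38, 39, 46]
  [8, 16, -41, 21, -27, -27] -> [8, 16, -41, 21, -27] -> [21, 16, 8, -27, -41] -> [-41, -27, 8, 16, 21]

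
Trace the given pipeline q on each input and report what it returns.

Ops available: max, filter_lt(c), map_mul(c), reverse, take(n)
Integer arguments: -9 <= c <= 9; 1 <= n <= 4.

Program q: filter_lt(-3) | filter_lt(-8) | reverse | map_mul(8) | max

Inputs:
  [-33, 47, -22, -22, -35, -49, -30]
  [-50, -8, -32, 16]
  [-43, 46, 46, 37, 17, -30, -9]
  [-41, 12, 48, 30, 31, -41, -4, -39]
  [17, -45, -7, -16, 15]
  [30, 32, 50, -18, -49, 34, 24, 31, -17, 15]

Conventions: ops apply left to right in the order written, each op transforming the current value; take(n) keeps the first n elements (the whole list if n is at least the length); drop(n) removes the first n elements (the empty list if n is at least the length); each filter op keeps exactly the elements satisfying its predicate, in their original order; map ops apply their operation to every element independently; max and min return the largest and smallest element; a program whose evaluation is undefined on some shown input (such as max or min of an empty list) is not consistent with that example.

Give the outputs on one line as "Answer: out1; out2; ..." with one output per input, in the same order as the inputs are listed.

Execution, op by op:
  [-33, 47, -22, -22, -35, -49, -30] -> [-33, -22, -22, -35, -49, -30] -> [-33, -22, -22, -35, -49, -30] -> [-30, -49, -35, -22, -22, -33] -> [-240, -392, -280, -176, -176, -264] -> -176
  [-50, -8, -32, 16] -> [-50, -8, -32] -> [-50, -32] -> [-32, -50] -> [-256, -400] -> -256
  [-43, 46, 46, 37, 17, -30, -9] -> [-43, -30, -9] -> [-43, -30, -9] -> [-9, -30, -43] -> [-72, -240, -344] -> -72
  [-41, 12, 48, 30, 31, -41, -4, -39] -> [-41, -41, -4, -39] -> [-41, -41, -39] -> [-39, -41, -41] -> [-312, -328, -328] -> -312
  [17, -45, -7, -16, 15] -> [-45, -7, -16] -> [-45, -16] -> [-16, -45] -> [-128, -360] -> -128
  [30, 32, 50, -18, -49, 34, 24, 31, -17, 15] -> [-18, -49, -17] -> [-18, -49, -17] -> [-17, -49, -18] -> [-136, -392, -144] -> -136

-176; -256; -72; -312; -128; -136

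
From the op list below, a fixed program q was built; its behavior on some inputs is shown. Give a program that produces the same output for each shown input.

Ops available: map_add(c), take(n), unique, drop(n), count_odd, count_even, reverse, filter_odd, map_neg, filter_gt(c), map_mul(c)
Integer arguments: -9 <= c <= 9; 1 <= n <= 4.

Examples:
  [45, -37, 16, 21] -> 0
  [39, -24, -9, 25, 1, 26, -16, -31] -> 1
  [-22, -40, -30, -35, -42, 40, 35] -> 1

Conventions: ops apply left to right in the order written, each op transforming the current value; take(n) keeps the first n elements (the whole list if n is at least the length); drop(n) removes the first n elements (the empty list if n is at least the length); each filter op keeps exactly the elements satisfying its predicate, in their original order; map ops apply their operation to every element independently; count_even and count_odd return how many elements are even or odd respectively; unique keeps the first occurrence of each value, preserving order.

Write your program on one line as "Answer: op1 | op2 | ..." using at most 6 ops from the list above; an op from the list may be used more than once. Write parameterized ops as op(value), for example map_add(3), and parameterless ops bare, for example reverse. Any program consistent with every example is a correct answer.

drop(3) | drop(2) | map_add(7) | reverse | filter_gt(-1) | count_odd

Check, running the answer program on each example:
  [45, -37, 16, 21] -> [21] -> [] -> [] -> [] -> [] -> 0
  [39, -24, -9, 25, 1, 26, -16, -31] -> [25, 1, 26, -16, -31] -> [26, -16, -31] -> [33, -9, -24] -> [-24, -9, 33] -> [33] -> 1
  [-22, -40, -30, -35, -42, 40, 35] -> [-35, -42, 40, 35] -> [40, 35] -> [47, 42] -> [42, 47] -> [42, 47] -> 1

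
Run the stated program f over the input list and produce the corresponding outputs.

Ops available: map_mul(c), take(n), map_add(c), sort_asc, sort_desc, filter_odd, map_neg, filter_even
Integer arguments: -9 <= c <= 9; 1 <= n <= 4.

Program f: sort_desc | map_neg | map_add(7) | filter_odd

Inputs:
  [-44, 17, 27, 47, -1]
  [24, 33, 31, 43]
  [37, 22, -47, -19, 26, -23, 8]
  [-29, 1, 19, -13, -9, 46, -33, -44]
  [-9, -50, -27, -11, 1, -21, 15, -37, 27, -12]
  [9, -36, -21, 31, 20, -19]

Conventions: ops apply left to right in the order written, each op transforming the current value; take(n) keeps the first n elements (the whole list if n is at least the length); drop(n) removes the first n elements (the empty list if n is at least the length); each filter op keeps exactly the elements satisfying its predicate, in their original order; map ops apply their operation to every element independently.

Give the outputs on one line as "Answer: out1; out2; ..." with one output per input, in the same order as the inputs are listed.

[51]; [-17]; [-19, -15, -1]; [-39, 51]; [19, 57]; [-13, 43]

Execution, op by op:
  [-44, 17, 27, 47, -1] -> [47, 27, 17, -1, -44] -> [-47, -27, -17, 1, 44] -> [-40, -20, -10, 8, 51] -> [51]
  [24, 33, 31, 43] -> [43, 33, 31, 24] -> [-43, -33, -31, -24] -> [-36, -26, -24, -17] -> [-17]
  [37, 22, -47, -19, 26, -23, 8] -> [37, 26, 22, 8, -19, -23, -47] -> [-37, -26, -22, -8, 19, 23, 47] -> [-30, -19, -15, -1, 26, 30, 54] -> [-19, -15, -1]
  [-29, 1, 19, -13, -9, 46, -33, -44] -> [46, 19, 1, -9, -13, -29, -33, -44] -> [-46, -19, -1, 9, 13, 29, 33, 44] -> [-39, -12, 6, 16, 20, 36, 40, 51] -> [-39, 51]
  [-9, -50, -27, -11, 1, -21, 15, -37, 27, -12] -> [27, 15, 1, -9, -11, -12, -21, -27, -37, -50] -> [-27, -15, -1, 9, 11, 12, 21, 27, 37, 50] -> [-20, -8, 6, 16, 18, 19, 28, 34, 44, 57] -> [19, 57]
  [9, -36, -21, 31, 20, -19] -> [31, 20, 9, -19, -21, -36] -> [-31, -20, -9, 19, 21, 36] -> [-24, -13, -2, 26, 28, 43] -> [-13, 43]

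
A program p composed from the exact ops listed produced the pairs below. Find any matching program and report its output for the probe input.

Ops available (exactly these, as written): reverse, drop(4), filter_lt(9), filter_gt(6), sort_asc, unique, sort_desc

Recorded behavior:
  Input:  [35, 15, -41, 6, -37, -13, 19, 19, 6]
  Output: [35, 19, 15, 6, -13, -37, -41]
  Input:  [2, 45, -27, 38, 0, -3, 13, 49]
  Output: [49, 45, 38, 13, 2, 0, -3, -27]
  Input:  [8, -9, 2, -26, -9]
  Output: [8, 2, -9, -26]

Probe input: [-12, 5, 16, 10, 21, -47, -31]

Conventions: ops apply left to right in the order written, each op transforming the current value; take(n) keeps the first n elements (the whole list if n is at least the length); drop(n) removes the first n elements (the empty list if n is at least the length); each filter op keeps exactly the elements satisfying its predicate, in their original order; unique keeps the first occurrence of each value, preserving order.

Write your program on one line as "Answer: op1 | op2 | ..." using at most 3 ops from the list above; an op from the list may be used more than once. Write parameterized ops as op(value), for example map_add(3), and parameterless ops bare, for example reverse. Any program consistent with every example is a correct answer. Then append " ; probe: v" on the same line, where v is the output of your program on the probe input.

unique | reverse | sort_desc ; probe: [21, 16, 10, 5, -12, -31, -47]

Check, running the answer program on each example:
  [35, 15, -41, 6, -37, -13, 19, 19, 6] -> [35, 15, -41, 6, -37, -13, 19] -> [19, -13, -37, 6, -41, 15, 35] -> [35, 19, 15, 6, -13, -37, -41]
  [2, 45, -27, 38, 0, -3, 13, 49] -> [2, 45, -27, 38, 0, -3, 13, 49] -> [49, 13, -3, 0, 38, -27, 45, 2] -> [49, 45, 38, 13, 2, 0, -3, -27]
  [8, -9, 2, -26, -9] -> [8, -9, 2, -26] -> [-26, 2, -9, 8] -> [8, 2, -9, -26]
  probe: [-12, 5, 16, 10, 21, -47, -31] -> [-12, 5, 16, 10, 21, -47, -31] -> [-31, -47, 21, 10, 16, 5, -12] -> [21, 16, 10, 5, -12, -31, -47]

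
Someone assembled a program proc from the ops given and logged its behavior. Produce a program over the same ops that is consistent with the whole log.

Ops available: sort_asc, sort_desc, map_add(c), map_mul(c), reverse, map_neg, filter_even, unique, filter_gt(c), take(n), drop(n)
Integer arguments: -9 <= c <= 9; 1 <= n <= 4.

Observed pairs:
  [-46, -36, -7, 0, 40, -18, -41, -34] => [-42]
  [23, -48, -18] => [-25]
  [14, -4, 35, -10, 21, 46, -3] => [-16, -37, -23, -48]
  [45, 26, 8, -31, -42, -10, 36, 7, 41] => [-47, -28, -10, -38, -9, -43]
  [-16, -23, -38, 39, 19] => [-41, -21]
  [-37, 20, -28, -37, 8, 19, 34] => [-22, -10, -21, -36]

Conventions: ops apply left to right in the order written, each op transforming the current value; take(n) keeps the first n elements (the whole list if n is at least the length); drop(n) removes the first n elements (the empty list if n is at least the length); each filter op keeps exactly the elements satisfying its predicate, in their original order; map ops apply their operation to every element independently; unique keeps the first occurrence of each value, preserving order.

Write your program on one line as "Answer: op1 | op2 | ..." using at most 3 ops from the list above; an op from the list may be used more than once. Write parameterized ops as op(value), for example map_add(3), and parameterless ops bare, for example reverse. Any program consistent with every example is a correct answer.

filter_gt(4) | map_neg | map_add(-2)

Check, running the answer program on each example:
  [-46, -36, -7, 0, 40, -18, -41, -34] -> [40] -> [-40] -> [-42]
  [23, -48, -18] -> [23] -> [-23] -> [-25]
  [14, -4, 35, -10, 21, 46, -3] -> [14, 35, 21, 46] -> [-14, -35, -21, -46] -> [-16, -37, -23, -48]
  [45, 26, 8, -31, -42, -10, 36, 7, 41] -> [45, 26, 8, 36, 7, 41] -> [-45, -26, -8, -36, -7, -41] -> [-47, -28, -10, -38, -9, -43]
  [-16, -23, -38, 39, 19] -> [39, 19] -> [-39, -19] -> [-41, -21]
  [-37, 20, -28, -37, 8, 19, 34] -> [20, 8, 19, 34] -> [-20, -8, -19, -34] -> [-22, -10, -21, -36]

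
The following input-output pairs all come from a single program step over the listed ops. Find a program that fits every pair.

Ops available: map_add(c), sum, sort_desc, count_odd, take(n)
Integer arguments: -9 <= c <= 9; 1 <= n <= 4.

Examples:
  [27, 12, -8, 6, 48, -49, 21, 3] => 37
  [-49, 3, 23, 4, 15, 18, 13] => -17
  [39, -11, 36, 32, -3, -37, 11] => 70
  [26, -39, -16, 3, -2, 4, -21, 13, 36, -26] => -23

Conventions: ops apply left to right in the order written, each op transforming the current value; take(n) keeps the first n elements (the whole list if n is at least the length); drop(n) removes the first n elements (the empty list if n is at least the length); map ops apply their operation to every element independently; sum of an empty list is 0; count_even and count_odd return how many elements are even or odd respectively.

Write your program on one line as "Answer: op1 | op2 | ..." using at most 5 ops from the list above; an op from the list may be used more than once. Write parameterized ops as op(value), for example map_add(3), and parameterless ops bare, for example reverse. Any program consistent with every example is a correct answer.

take(4) | take(3) | map_add(2) | sort_desc | sum

Check, running the answer program on each example:
  [27, 12, -8, 6, 48, -49, 21, 3] -> [27, 12, -8, 6] -> [27, 12, -8] -> [29, 14, -6] -> [29, 14, -6] -> 37
  [-49, 3, 23, 4, 15, 18, 13] -> [-49, 3, 23, 4] -> [-49, 3, 23] -> [-47, 5, 25] -> [25, 5, -47] -> -17
  [39, -11, 36, 32, -3, -37, 11] -> [39, -11, 36, 32] -> [39, -11, 36] -> [41, -9, 38] -> [41, 38, -9] -> 70
  [26, -39, -16, 3, -2, 4, -21, 13, 36, -26] -> [26, -39, -16, 3] -> [26, -39, -16] -> [28, -37, -14] -> [28, -14, -37] -> -23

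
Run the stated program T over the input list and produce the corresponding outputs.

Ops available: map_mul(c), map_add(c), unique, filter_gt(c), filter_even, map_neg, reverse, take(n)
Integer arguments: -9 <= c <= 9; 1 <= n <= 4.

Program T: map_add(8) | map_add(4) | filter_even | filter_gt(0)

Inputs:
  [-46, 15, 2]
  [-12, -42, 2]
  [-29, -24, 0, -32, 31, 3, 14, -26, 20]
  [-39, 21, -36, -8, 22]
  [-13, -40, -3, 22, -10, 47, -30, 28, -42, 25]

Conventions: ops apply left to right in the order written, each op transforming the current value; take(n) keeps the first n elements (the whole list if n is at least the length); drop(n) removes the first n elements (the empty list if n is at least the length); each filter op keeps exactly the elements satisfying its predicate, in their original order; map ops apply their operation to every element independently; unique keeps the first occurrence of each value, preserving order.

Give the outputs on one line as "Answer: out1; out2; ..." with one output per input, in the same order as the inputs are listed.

[14]; [14]; [12, 26, 32]; [4, 34]; [34, 2, 40]

Execution, op by op:
  [-46, 15, 2] -> [-38, 23, 10] -> [-34, 27, 14] -> [-34, 14] -> [14]
  [-12, -42, 2] -> [-4, -34, 10] -> [0, -30, 14] -> [0, -30, 14] -> [14]
  [-29, -24, 0, -32, 31, 3, 14, -26, 20] -> [-21, -16, 8, -24, 39, 11, 22, -18, 28] -> [-17, -12, 12, -20, 43, 15, 26, -14, 32] -> [-12, 12, -20, 26, -14, 32] -> [12, 26, 32]
  [-39, 21, -36, -8, 22] -> [-31, 29, -28, 0, 30] -> [-27, 33, -24, 4, 34] -> [-24, 4, 34] -> [4, 34]
  [-13, -40, -3, 22, -10, 47, -30, 28, -42, 25] -> [-5, -32, 5, 30, -2, 55, -22, 36, -34, 33] -> [-1, -28, 9, 34, 2, 59, -18, 40, -30, 37] -> [-28, 34, 2, -18, 40, -30] -> [34, 2, 40]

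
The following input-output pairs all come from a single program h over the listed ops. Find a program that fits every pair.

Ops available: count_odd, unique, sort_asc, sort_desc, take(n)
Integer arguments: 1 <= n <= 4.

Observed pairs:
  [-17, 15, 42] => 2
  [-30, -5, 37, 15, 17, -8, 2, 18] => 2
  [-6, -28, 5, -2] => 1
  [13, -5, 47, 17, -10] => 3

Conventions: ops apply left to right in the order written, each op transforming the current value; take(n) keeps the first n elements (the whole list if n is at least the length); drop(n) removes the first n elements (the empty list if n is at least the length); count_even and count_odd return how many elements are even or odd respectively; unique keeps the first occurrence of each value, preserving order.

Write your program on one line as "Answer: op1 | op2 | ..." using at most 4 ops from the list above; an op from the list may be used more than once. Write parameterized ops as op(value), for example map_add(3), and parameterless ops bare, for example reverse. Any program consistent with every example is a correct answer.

sort_desc | take(4) | take(3) | count_odd

Check, running the answer program on each example:
  [-17, 15, 42] -> [42, 15, -17] -> [42, 15, -17] -> [42, 15, -17] -> 2
  [-30, -5, 37, 15, 17, -8, 2, 18] -> [37, 18, 17, 15, 2, -5, -8, -30] -> [37, 18, 17, 15] -> [37, 18, 17] -> 2
  [-6, -28, 5, -2] -> [5, -2, -6, -28] -> [5, -2, -6, -28] -> [5, -2, -6] -> 1
  [13, -5, 47, 17, -10] -> [47, 17, 13, -5, -10] -> [47, 17, 13, -5] -> [47, 17, 13] -> 3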